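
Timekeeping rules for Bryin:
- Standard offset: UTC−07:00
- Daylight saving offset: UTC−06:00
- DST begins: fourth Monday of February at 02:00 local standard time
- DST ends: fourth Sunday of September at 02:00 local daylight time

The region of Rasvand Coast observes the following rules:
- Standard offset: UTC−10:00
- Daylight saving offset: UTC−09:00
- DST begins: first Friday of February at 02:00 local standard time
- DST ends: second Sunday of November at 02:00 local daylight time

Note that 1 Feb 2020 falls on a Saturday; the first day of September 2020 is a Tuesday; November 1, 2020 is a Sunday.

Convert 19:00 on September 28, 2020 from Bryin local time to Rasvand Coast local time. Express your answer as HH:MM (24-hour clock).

1 February 2020 is a Saturday, so the first Monday is February 3 and the fourth is February 24.
1 September 2020 is a Tuesday, so the first Sunday is September 6 and the fourth is September 27.
September 28, 2020 is outside the daylight-saving period (24 February – 27 September), so Bryin is on standard time, UTC−07:00.
19:00 Bryin + 7h = 02:00 UTC (rolling into the next day, 29 September 2020).
1 February 2020 is a Saturday, so the first Friday is February 7.
1 November 2020 is a Sunday, so the first Sunday is November 1 and the second is November 8.
At the standard offset (UTC−10:00), 02:00 UTC − 10h = 16:00 Rasvand Coast standard time (rolling into the previous day, 28 September 2020).
The standard-time date in Rasvand Coast, September 28, 2020, falls between 7 February and 8 November, so daylight saving is in effect and Rasvand Coast is at UTC−09:00.
02:00 UTC − 9h = 17:00 Rasvand Coast (rolling into the previous day, 28 September 2020).

17:00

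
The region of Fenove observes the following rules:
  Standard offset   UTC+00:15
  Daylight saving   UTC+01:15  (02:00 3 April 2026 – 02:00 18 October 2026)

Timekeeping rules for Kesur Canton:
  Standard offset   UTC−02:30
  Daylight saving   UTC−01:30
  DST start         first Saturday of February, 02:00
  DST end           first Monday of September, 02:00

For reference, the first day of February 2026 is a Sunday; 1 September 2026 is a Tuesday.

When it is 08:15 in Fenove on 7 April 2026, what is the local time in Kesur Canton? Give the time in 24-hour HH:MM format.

Daylight saving runs 3 April – 18 October; 7 April 2026 is inside that window, so Fenove is at UTC+01:15.
08:15 Fenove − 1h15m = 07:00 UTC.
1 February 2026 is a Sunday, so the first Saturday is February 7.
1 September 2026 is a Tuesday, so the first Monday is September 7.
At the standard offset (UTC−02:30), 07:00 UTC − 2h30m = 04:30 Kesur Canton standard time.
The standard-time date in Kesur Canton, 7 April 2026, lies within the daylight-saving period (7 February – 7 September), so Kesur Canton is on daylight time, UTC−01:30.
07:00 UTC − 1h30m = 05:30 Kesur Canton.

05:30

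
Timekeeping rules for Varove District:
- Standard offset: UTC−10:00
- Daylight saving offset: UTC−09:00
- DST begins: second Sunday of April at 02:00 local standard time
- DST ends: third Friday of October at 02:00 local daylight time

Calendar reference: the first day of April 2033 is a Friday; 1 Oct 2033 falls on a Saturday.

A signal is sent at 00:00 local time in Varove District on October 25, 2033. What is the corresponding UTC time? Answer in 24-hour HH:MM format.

10:00

1 April 2033 is a Friday, so the first Sunday is April 3 and the second is April 10.
1 October 2033 is a Saturday, so the first Friday is October 7 and the third is October 21.
October 25, 2033 does not fall between 10 April and 21 October, so daylight saving is not in effect and Varove District is at UTC−10:00.
00:00 local + 10h = 10:00 UTC.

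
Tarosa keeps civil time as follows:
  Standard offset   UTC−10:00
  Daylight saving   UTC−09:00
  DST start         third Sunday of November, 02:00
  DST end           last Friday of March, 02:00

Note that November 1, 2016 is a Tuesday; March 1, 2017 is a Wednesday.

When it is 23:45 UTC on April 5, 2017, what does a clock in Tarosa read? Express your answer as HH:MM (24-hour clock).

13:45

1 November 2016 is a Tuesday, so the first Sunday is November 6 and the third is November 20.
1 March 2017 is a Wednesday, so Fridays fall on 3, 10, 17, 24, 31; the last is March 31.
At the standard offset (UTC−10:00), 23:45 UTC − 10h = 13:45 Tarosa standard time.
The standard-time date in Tarosa, April 5, 2017, is outside the daylight-saving period (20 November 2016 – 31 March 2017), so Tarosa is on standard time, UTC−10:00.
23:45 UTC − 10h = 13:45 local.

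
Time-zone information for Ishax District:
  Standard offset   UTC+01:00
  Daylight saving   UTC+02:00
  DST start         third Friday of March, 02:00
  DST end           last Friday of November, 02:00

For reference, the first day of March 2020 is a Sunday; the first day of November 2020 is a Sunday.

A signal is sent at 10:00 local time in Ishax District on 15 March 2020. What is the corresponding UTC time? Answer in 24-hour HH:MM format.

09:00

1 March 2020 is a Sunday, so the first Friday is March 6 and the third is March 20.
1 November 2020 is a Sunday, so Fridays fall on 6, 13, 20, 27; the last is November 27.
Daylight saving runs 20 March – 27 November; 15 March 2020 is outside that window, so Ishax District is on standard time at UTC+01:00.
10:00 local − 1h = 09:00 UTC.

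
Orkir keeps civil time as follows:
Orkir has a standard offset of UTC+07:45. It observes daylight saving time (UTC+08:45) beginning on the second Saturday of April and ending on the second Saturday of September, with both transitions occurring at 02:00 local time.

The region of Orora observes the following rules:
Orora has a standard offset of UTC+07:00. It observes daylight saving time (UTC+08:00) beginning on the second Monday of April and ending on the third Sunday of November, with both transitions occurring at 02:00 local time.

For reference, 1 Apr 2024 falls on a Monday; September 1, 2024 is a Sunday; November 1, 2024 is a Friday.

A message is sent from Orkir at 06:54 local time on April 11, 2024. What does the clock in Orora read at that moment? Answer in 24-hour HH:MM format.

07:09

1 April 2024 is a Monday, so the first Saturday is April 6 and the second is April 13.
1 September 2024 is a Sunday, so the first Saturday is September 7 and the second is September 14.
April 11, 2024 is outside the daylight-saving period (13 April – 14 September), so Orkir is on standard time, UTC+07:45.
06:54 Orkir − 7h45m = 23:09 UTC (rolling into the previous day, 10 April 2024).
1 April 2024 is a Monday, so the first Monday is April 1 and the second is April 8.
1 November 2024 is a Friday, so the first Sunday is November 3 and the third is November 17.
At the standard offset (UTC+07:00), 23:09 UTC + 7h = 06:09 Orora standard time (rolling into the next day, 11 April 2024).
The standard-time date in Orora, April 11, 2024, falls between 8 April and 17 November, so daylight saving is in effect and Orora is at UTC+08:00.
23:09 UTC + 8h = 07:09 Orora (rolling into the next day, 11 April 2024).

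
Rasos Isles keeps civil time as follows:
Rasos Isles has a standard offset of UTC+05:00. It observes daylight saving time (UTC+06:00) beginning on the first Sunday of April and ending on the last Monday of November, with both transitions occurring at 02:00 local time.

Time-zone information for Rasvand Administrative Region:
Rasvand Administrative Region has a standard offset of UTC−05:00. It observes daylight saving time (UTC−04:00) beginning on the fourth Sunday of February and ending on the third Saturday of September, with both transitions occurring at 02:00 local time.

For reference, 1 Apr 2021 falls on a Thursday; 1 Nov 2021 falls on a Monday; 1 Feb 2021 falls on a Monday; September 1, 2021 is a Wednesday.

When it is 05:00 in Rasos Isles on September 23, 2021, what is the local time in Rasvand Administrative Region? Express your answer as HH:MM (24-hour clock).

18:00

1 April 2021 is a Thursday, so the first Sunday is April 4.
1 November 2021 is a Monday, so Mondays fall on 1, 8, 15, 22, 29; the last is November 29.
Daylight saving runs 4 April – 29 November; September 23, 2021 is inside that window, so Rasos Isles is at UTC+06:00.
05:00 Rasos Isles − 6h = 23:00 UTC (rolling into the previous day, 22 September 2021).
1 February 2021 is a Monday, so the first Sunday is February 7 and the fourth is February 28.
1 September 2021 is a Wednesday, so the first Saturday is September 4 and the third is September 18.
At the standard offset (UTC−05:00), 23:00 UTC − 5h = 18:00 Rasvand Administrative Region standard time.
The standard-time date in Rasvand Administrative Region, September 22, 2021, is outside the daylight-saving period (28 February – 18 September), so Rasvand Administrative Region is on standard time, UTC−05:00.
23:00 UTC − 5h = 18:00 Rasvand Administrative Region.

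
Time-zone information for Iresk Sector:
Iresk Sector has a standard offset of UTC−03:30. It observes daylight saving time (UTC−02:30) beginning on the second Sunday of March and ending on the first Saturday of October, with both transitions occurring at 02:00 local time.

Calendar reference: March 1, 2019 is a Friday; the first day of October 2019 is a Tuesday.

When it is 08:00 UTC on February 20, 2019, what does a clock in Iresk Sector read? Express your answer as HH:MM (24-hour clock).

04:30

1 March 2019 is a Friday, so the first Sunday is March 3 and the second is March 10.
1 October 2019 is a Tuesday, so the first Saturday is October 5.
At the standard offset (UTC−03:30), 08:00 UTC − 3h30m = 04:30 Iresk Sector standard time.
The standard-time date in Iresk Sector, February 20, 2019, does not fall between 10 March and 5 October, so daylight saving is not in effect and Iresk Sector is at UTC−03:30.
08:00 UTC − 3h30m = 04:30 local.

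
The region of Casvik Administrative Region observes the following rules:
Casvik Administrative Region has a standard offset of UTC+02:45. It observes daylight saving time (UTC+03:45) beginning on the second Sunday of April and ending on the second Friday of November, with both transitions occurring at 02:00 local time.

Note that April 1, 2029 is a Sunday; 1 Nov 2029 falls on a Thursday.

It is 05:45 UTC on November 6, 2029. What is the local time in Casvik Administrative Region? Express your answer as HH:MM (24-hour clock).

09:30

1 April 2029 is a Sunday, so the first Sunday is April 1 and the second is April 8.
1 November 2029 is a Thursday, so the first Friday is November 2 and the second is November 9.
At the standard offset (UTC+02:45), 05:45 UTC + 2h45m = 08:30 Casvik Administrative Region standard time.
The standard-time date in Casvik Administrative Region, November 6, 2029, falls between 8 April and 9 November, so daylight saving is in effect and Casvik Administrative Region is at UTC+03:45.
05:45 UTC + 3h45m = 09:30 local.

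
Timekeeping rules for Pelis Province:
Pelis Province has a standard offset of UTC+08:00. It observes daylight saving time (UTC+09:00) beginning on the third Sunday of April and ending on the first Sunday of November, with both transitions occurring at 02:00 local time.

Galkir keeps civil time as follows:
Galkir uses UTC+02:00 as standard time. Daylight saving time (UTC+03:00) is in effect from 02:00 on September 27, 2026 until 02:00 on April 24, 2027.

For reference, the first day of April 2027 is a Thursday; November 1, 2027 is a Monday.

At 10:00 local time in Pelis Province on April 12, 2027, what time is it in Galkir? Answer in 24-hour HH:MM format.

1 April 2027 is a Thursday, so the first Sunday is April 4 and the third is April 18.
1 November 2027 is a Monday, so the first Sunday is November 7.
Daylight saving runs 18 April – 7 November; April 12, 2027 is outside that window, so Pelis Province is on standard time at UTC+08:00.
10:00 Pelis Province − 8h = 02:00 UTC.
At the standard offset (UTC+02:00), 02:00 UTC + 2h = 04:00 Galkir standard time.
The standard-time date in Galkir, April 12, 2027, falls between 27 September 2026 and 24 April 2027, so daylight saving is in effect and Galkir is at UTC+03:00.
02:00 UTC + 3h = 05:00 Galkir.

05:00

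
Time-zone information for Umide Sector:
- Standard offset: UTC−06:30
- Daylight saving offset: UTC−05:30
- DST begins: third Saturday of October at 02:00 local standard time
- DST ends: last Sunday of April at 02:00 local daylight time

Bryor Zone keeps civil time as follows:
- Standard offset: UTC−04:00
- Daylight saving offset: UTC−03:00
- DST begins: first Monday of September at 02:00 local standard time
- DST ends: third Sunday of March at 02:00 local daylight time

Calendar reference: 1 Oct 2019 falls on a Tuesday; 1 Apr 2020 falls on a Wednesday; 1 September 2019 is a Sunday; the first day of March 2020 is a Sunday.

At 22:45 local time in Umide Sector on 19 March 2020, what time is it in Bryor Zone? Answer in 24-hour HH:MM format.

1 October 2019 is a Tuesday, so the first Saturday is October 5 and the third is October 19.
1 April 2020 is a Wednesday, so Sundays fall on 5, 12, 19, 26; the last is April 26.
Daylight saving runs 19 October 2019 – 26 April 2020; 19 March 2020 is inside that window, so Umide Sector is at UTC−05:30.
22:45 Umide Sector + 5h30m = 04:15 UTC (rolling into the next day, 20 March 2020).
1 September 2019 is a Sunday, so the first Monday is September 2.
1 March 2020 is a Sunday, so the first Sunday is March 1 and the third is March 15.
At the standard offset (UTC−04:00), 04:15 UTC − 4h = 00:15 Bryor Zone standard time.
The standard-time date in Bryor Zone, 20 March 2020, does not fall between 2 September 2019 and 15 March 2020, so daylight saving is not in effect and Bryor Zone is at UTC−04:00.
04:15 UTC − 4h = 00:15 Bryor Zone.

00:15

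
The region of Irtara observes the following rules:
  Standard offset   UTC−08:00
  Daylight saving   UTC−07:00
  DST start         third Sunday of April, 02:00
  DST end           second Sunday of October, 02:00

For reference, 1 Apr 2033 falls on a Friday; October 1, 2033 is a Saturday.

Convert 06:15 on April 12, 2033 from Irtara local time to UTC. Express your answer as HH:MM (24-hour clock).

1 April 2033 is a Friday, so the first Sunday is April 3 and the third is April 17.
1 October 2033 is a Saturday, so the first Sunday is October 2 and the second is October 9.
April 12, 2033 is outside the daylight-saving period (17 April – 9 October), so Irtara is on standard time, UTC−08:00.
06:15 local + 8h = 14:15 UTC.

14:15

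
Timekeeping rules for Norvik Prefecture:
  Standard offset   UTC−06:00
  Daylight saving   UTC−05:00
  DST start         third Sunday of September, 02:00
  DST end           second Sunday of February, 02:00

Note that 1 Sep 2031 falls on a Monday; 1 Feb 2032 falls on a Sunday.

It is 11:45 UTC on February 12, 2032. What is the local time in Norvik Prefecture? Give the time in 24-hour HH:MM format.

1 September 2031 is a Monday, so the first Sunday is September 7 and the third is September 21.
1 February 2032 is a Sunday, so the first Sunday is February 1 and the second is February 8.
At the standard offset (UTC−06:00), 11:45 UTC − 6h = 05:45 Norvik Prefecture standard time.
Daylight saving runs 21 September 2031 – 8 February 2032; the standard-time date in Norvik Prefecture, February 12, 2032, is outside that window, so Norvik Prefecture is on standard time at UTC−06:00.
11:45 UTC − 6h = 05:45 local.

05:45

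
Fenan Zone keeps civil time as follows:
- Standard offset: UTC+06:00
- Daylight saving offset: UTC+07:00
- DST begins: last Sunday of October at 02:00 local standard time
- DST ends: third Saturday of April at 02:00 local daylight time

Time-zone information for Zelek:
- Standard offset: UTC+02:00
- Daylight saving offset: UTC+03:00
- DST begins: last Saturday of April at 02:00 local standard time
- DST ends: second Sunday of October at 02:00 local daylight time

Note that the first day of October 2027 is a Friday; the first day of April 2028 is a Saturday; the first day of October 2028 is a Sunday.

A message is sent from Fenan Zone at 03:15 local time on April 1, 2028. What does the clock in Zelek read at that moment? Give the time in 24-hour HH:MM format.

22:15

1 October 2027 is a Friday, so Sundays fall on 3, 10, 17, 24, 31; the last is October 31.
1 April 2028 is a Saturday, so the first Saturday is April 1 and the third is April 15.
Daylight saving runs 31 October 2027 – 15 April 2028; April 1, 2028 is inside that window, so Fenan Zone is at UTC+07:00.
03:15 Fenan Zone − 7h = 20:15 UTC (rolling into the previous day, 31 March 2028).
1 April 2028 is a Saturday, so Saturdays fall on 1, 8, 15, 22, 29; the last is April 29.
1 October 2028 is a Sunday, so the first Sunday is October 1 and the second is October 8.
At the standard offset (UTC+02:00), 20:15 UTC + 2h = 22:15 Zelek standard time.
The standard-time date in Zelek, March 31, 2028, is outside the daylight-saving period (29 April – 8 October), so Zelek is on standard time, UTC+02:00.
20:15 UTC + 2h = 22:15 Zelek.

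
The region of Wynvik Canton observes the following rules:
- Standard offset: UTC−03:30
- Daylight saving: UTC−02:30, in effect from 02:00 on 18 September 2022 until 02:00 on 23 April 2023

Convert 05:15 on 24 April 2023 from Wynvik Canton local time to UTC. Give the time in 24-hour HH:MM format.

24 April 2023 is outside the daylight-saving period (18 September 2022 – 23 April 2023), so Wynvik Canton is on standard time, UTC−03:30.
05:15 local + 3h30m = 08:45 UTC.

08:45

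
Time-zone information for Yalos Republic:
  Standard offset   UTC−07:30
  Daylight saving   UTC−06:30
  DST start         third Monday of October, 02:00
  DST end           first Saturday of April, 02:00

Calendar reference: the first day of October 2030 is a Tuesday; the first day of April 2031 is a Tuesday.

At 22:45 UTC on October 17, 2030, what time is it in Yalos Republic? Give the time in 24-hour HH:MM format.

15:15

1 October 2030 is a Tuesday, so the first Monday is October 7 and the third is October 21.
1 April 2031 is a Tuesday, so the first Saturday is April 5.
At the standard offset (UTC−07:30), 22:45 UTC − 7h30m = 15:15 Yalos Republic standard time.
Daylight saving runs 21 October 2030 – 5 April 2031; the standard-time date in Yalos Republic, October 17, 2030, is outside that window, so Yalos Republic is on standard time at UTC−07:30.
22:45 UTC − 7h30m = 15:15 local.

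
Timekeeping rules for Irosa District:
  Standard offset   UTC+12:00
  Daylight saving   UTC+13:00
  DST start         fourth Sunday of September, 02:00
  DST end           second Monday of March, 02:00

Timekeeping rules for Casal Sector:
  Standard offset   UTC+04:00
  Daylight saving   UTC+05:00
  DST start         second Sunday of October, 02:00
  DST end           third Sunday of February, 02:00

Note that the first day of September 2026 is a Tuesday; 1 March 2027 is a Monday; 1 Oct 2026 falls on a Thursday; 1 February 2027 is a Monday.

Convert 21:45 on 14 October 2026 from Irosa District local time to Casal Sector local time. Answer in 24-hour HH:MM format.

1 September 2026 is a Tuesday, so the first Sunday is September 6 and the fourth is September 27.
1 March 2027 is a Monday, so the first Monday is March 1 and the second is March 8.
14 October 2026 lies within the daylight-saving period (27 September 2026 – 8 March 2027), so Irosa District is on daylight time, UTC+13:00.
21:45 Irosa District − 13h = 08:45 UTC.
1 October 2026 is a Thursday, so the first Sunday is October 4 and the second is October 11.
1 February 2027 is a Monday, so the first Sunday is February 7 and the third is February 21.
At the standard offset (UTC+04:00), 08:45 UTC + 4h = 12:45 Casal Sector standard time.
The standard-time date in Casal Sector, 14 October 2026, falls between 11 October 2026 and 21 February 2027, so daylight saving is in effect and Casal Sector is at UTC+05:00.
08:45 UTC + 5h = 13:45 Casal Sector.

13:45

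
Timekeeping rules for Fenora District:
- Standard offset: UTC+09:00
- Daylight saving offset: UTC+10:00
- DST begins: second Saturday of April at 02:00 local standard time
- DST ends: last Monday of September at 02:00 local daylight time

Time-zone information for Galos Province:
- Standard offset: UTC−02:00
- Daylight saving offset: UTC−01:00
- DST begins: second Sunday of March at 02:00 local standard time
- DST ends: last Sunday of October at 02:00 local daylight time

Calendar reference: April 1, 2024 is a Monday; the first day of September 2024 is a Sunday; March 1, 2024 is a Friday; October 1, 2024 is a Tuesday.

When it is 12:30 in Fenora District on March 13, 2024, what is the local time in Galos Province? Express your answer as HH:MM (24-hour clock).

02:30

1 April 2024 is a Monday, so the first Saturday is April 6 and the second is April 13.
1 September 2024 is a Sunday, so Mondays fall on 2, 9, 16, 23, 30; the last is September 30.
March 13, 2024 does not fall between 13 April and 30 September, so daylight saving is not in effect and Fenora District is at UTC+09:00.
12:30 Fenora District − 9h = 03:30 UTC.
1 March 2024 is a Friday, so the first Sunday is March 3 and the second is March 10.
1 October 2024 is a Tuesday, so Sundays fall on 6, 13, 20, 27; the last is October 27.
At the standard offset (UTC−02:00), 03:30 UTC − 2h = 01:30 Galos Province standard time.
The standard-time date in Galos Province, March 13, 2024, falls between 10 March and 27 October, so daylight saving is in effect and Galos Province is at UTC−01:00.
03:30 UTC − 1h = 02:30 Galos Province.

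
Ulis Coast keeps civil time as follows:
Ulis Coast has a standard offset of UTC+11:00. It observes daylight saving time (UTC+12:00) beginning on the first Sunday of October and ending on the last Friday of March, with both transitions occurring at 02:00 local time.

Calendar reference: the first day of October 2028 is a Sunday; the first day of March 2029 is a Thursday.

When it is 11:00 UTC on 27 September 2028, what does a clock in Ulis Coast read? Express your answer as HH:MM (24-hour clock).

1 October 2028 is a Sunday, so the first Sunday is October 1.
1 March 2029 is a Thursday, so Fridays fall on 2, 9, 16, 23, 30; the last is March 30.
At the standard offset (UTC+11:00), 11:00 UTC + 11h = 22:00 Ulis Coast standard time.
The standard-time date in Ulis Coast, 27 September 2028, is outside the daylight-saving period (1 October 2028 – 30 March 2029), so Ulis Coast is on standard time, UTC+11:00.
11:00 UTC + 11h = 22:00 local.

22:00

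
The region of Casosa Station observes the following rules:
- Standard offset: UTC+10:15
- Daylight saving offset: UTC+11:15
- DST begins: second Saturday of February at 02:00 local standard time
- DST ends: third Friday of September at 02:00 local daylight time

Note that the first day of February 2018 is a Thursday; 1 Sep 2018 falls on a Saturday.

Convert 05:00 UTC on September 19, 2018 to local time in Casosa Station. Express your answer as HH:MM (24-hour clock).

16:15

1 February 2018 is a Thursday, so the first Saturday is February 3 and the second is February 10.
1 September 2018 is a Saturday, so the first Friday is September 7 and the third is September 21.
At the standard offset (UTC+10:15), 05:00 UTC + 10h15m = 15:15 Casosa Station standard time.
The standard-time date in Casosa Station, September 19, 2018, falls between 10 February and 21 September, so daylight saving is in effect and Casosa Station is at UTC+11:15.
05:00 UTC + 11h15m = 16:15 local.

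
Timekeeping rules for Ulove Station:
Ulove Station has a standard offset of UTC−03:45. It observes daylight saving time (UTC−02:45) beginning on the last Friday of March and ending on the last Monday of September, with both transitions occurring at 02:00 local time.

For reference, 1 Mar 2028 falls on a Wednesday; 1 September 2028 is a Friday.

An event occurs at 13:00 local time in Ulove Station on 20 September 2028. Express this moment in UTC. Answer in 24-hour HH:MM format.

15:45

1 March 2028 is a Wednesday, so Fridays fall on 3, 10, 17, 24, 31; the last is March 31.
1 September 2028 is a Friday, so Mondays fall on 4, 11, 18, 25; the last is September 25.
20 September 2028 lies within the daylight-saving period (31 March – 25 September), so Ulove Station is on daylight time, UTC−02:45.
13:00 local + 2h45m = 15:45 UTC.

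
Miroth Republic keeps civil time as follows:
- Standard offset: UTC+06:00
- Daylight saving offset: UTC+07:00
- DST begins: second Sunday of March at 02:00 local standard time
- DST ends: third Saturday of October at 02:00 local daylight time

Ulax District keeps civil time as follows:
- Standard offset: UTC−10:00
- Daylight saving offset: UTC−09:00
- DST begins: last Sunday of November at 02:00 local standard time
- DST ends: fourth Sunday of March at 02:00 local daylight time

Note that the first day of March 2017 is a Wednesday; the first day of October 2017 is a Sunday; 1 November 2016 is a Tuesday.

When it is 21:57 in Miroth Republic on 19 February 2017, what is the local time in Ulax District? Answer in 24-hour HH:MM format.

1 March 2017 is a Wednesday, so the first Sunday is March 5 and the second is March 12.
1 October 2017 is a Sunday, so the first Saturday is October 7 and the third is October 21.
19 February 2017 is outside the daylight-saving period (12 March – 21 October), so Miroth Republic is on standard time, UTC+06:00.
21:57 Miroth Republic − 6h = 15:57 UTC.
1 November 2016 is a Tuesday, so Sundays fall on 6, 13, 20, 27; the last is November 27.
1 March 2017 is a Wednesday, so the first Sunday is March 5 and the fourth is March 26.
At the standard offset (UTC−10:00), 15:57 UTC − 10h = 05:57 Ulax District standard time.
The standard-time date in Ulax District, 19 February 2017, lies within the daylight-saving period (27 November 2016 – 26 March 2017), so Ulax District is on daylight time, UTC−09:00.
15:57 UTC − 9h = 06:57 Ulax District.

06:57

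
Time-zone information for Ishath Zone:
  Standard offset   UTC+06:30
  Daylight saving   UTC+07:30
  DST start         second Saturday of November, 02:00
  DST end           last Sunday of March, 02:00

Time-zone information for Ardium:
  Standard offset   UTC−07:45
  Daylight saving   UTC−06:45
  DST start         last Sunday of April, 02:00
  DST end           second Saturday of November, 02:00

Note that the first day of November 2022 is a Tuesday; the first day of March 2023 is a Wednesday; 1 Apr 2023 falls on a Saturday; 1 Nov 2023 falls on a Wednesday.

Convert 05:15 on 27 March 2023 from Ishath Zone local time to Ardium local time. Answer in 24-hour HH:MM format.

1 November 2022 is a Tuesday, so the first Saturday is November 5 and the second is November 12.
1 March 2023 is a Wednesday, so Sundays fall on 5, 12, 19, 26; the last is March 26.
27 March 2023 does not fall between 12 November 2022 and 26 March 2023, so daylight saving is not in effect and Ishath Zone is at UTC+06:30.
05:15 Ishath Zone − 6h30m = 22:45 UTC (rolling into the previous day, 26 March 2023).
1 April 2023 is a Saturday, so Sundays fall on 2, 9, 16, 23, 30; the last is April 30.
1 November 2023 is a Wednesday, so the first Saturday is November 4 and the second is November 11.
At the standard offset (UTC−07:45), 22:45 UTC − 7h45m = 15:00 Ardium standard time.
The standard-time date in Ardium, 26 March 2023, is outside the daylight-saving period (30 April – 11 November), so Ardium is on standard time, UTC−07:45.
22:45 UTC − 7h45m = 15:00 Ardium.

15:00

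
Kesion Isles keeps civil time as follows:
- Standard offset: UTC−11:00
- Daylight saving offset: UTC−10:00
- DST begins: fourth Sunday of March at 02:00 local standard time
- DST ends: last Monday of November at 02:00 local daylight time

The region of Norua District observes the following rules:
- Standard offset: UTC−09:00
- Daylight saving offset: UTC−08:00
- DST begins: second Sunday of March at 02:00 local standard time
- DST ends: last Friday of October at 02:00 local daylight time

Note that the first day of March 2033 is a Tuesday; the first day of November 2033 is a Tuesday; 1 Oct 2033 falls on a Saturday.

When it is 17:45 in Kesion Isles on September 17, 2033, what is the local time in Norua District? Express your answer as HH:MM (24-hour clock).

1 March 2033 is a Tuesday, so the first Sunday is March 6 and the fourth is March 27.
1 November 2033 is a Tuesday, so Mondays fall on 7, 14, 21, 28; the last is November 28.
September 17, 2033 falls between 27 March and 28 November, so daylight saving is in effect and Kesion Isles is at UTC−10:00.
17:45 Kesion Isles + 10h = 03:45 UTC (rolling into the next day, 18 September 2033).
1 March 2033 is a Tuesday, so the first Sunday is March 6 and the second is March 13.
1 October 2033 is a Saturday, so Fridays fall on 7, 14, 21, 28; the last is October 28.
At the standard offset (UTC−09:00), 03:45 UTC − 9h = 18:45 Norua District standard time (rolling into the previous day, 17 September 2033).
The standard-time date in Norua District, September 17, 2033, falls between 13 March and 28 October, so daylight saving is in effect and Norua District is at UTC−08:00.
03:45 UTC − 8h = 19:45 Norua District (rolling into the previous day, 17 September 2033).

19:45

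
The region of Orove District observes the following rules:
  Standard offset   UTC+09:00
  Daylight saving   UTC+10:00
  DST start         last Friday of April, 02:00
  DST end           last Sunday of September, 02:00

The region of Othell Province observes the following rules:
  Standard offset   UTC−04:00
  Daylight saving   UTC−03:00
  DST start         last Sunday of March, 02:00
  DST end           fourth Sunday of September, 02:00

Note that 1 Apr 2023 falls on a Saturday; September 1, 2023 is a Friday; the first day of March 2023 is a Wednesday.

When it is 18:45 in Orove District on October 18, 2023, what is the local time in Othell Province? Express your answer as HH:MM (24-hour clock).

05:45

1 April 2023 is a Saturday, so Fridays fall on 7, 14, 21, 28; the last is April 28.
1 September 2023 is a Friday, so Sundays fall on 3, 10, 17, 24; the last is September 24.
Daylight saving runs 28 April – 24 September; October 18, 2023 is outside that window, so Orove District is on standard time at UTC+09:00.
18:45 Orove District − 9h = 09:45 UTC.
1 March 2023 is a Wednesday, so Sundays fall on 5, 12, 19, 26; the last is March 26.
1 September 2023 is a Friday, so the first Sunday is September 3 and the fourth is September 24.
At the standard offset (UTC−04:00), 09:45 UTC − 4h = 05:45 Othell Province standard time.
Daylight saving runs 26 March – 24 September; the standard-time date in Othell Province, October 18, 2023, is outside that window, so Othell Province is on standard time at UTC−04:00.
09:45 UTC − 4h = 05:45 Othell Province.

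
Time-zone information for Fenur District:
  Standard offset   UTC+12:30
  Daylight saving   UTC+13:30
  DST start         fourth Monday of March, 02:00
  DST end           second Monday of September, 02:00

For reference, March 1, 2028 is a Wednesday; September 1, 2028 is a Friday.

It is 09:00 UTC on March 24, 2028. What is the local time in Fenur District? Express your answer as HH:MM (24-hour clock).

1 March 2028 is a Wednesday, so the first Monday is March 6 and the fourth is March 27.
1 September 2028 is a Friday, so the first Monday is September 4 and the second is September 11.
At the standard offset (UTC+12:30), 09:00 UTC + 12h30m = 21:30 Fenur District standard time.
Daylight saving runs 27 March – 11 September; the standard-time date in Fenur District, March 24, 2028, is outside that window, so Fenur District is on standard time at UTC+12:30.
09:00 UTC + 12h30m = 21:30 local.

21:30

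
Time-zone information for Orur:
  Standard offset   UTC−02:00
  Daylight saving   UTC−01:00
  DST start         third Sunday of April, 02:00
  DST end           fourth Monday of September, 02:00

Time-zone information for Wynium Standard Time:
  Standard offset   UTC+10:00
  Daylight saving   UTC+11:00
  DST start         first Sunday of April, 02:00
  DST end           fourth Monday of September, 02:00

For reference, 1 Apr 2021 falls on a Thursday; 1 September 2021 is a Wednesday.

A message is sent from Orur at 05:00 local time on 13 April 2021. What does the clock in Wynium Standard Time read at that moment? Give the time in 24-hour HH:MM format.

1 April 2021 is a Thursday, so the first Sunday is April 4 and the third is April 18.
1 September 2021 is a Wednesday, so the first Monday is September 6 and the fourth is September 27.
Daylight saving runs 18 April – 27 September; 13 April 2021 is outside that window, so Orur is on standard time at UTC−02:00.
05:00 Orur + 2h = 07:00 UTC.
1 April 2021 is a Thursday, so the first Sunday is April 4.
1 September 2021 is a Wednesday, so the first Monday is September 6 and the fourth is September 27.
At the standard offset (UTC+10:00), 07:00 UTC + 10h = 17:00 Wynium Standard Time standard time.
The standard-time date in Wynium Standard Time, 13 April 2021, lies within the daylight-saving period (4 April – 27 September), so Wynium Standard Time is on daylight time, UTC+11:00.
07:00 UTC + 11h = 18:00 Wynium Standard Time.

18:00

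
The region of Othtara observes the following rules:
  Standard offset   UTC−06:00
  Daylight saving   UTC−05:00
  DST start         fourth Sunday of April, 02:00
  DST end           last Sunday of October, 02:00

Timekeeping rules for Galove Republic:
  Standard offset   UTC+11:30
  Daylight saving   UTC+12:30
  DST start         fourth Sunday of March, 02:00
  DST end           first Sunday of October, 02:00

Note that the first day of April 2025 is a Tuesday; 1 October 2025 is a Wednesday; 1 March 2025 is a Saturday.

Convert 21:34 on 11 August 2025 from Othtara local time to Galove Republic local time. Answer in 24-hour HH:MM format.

1 April 2025 is a Tuesday, so the first Sunday is April 6 and the fourth is April 27.
1 October 2025 is a Wednesday, so Sundays fall on 5, 12, 19, 26; the last is October 26.
Daylight saving runs 27 April – 26 October; 11 August 2025 is inside that window, so Othtara is at UTC−05:00.
21:34 Othtara + 5h = 02:34 UTC (rolling into the next day, 12 August 2025).
1 March 2025 is a Saturday, so the first Sunday is March 2 and the fourth is March 23.
1 October 2025 is a Wednesday, so the first Sunday is October 5.
At the standard offset (UTC+11:30), 02:34 UTC + 11h30m = 14:04 Galove Republic standard time.
The standard-time date in Galove Republic, 12 August 2025, lies within the daylight-saving period (23 March – 5 October), so Galove Republic is on daylight time, UTC+12:30.
02:34 UTC + 12h30m = 15:04 Galove Republic.

15:04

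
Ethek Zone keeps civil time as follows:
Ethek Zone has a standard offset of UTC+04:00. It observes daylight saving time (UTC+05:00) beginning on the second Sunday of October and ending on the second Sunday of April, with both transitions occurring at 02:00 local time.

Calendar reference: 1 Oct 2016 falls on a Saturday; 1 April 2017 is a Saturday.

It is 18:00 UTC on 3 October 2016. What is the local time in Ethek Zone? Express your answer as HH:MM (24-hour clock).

22:00

1 October 2016 is a Saturday, so the first Sunday is October 2 and the second is October 9.
1 April 2017 is a Saturday, so the first Sunday is April 2 and the second is April 9.
At the standard offset (UTC+04:00), 18:00 UTC + 4h = 22:00 Ethek Zone standard time.
Daylight saving runs 9 October 2016 – 9 April 2017; the standard-time date in Ethek Zone, 3 October 2016, is outside that window, so Ethek Zone is on standard time at UTC+04:00.
18:00 UTC + 4h = 22:00 local.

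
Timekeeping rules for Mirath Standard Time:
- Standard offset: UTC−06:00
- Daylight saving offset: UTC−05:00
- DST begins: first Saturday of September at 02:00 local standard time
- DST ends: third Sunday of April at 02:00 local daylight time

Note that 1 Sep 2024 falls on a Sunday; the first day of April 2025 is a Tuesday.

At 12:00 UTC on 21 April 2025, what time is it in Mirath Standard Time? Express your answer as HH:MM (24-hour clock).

1 September 2024 is a Sunday, so the first Saturday is September 7.
1 April 2025 is a Tuesday, so the first Sunday is April 6 and the third is April 20.
At the standard offset (UTC−06:00), 12:00 UTC − 6h = 06:00 Mirath Standard Time standard time.
The standard-time date in Mirath Standard Time, 21 April 2025, is outside the daylight-saving period (7 September 2024 – 20 April 2025), so Mirath Standard Time is on standard time, UTC−06:00.
12:00 UTC − 6h = 06:00 local.

06:00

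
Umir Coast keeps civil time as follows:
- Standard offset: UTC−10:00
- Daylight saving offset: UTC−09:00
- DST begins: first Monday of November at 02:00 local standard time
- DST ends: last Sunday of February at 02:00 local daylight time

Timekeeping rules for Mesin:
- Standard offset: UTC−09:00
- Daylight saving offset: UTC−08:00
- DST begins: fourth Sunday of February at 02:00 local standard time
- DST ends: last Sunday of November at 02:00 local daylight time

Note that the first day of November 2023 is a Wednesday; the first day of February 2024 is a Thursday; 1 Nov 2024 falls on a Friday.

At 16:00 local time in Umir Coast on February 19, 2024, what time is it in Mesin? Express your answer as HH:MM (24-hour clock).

16:00

1 November 2023 is a Wednesday, so the first Monday is November 6.
1 February 2024 is a Thursday, so Sundays fall on 4, 11, 18, 25; the last is February 25.
February 19, 2024 lies within the daylight-saving period (6 November 2023 – 25 February 2024), so Umir Coast is on daylight time, UTC−09:00.
16:00 Umir Coast + 9h = 01:00 UTC (rolling into the next day, 20 February 2024).
1 February 2024 is a Thursday, so the first Sunday is February 4 and the fourth is February 25.
1 November 2024 is a Friday, so Sundays fall on 3, 10, 17, 24; the last is November 24.
At the standard offset (UTC−09:00), 01:00 UTC − 9h = 16:00 Mesin standard time (rolling into the previous day, 19 February 2024).
Daylight saving runs 25 February – 24 November; the standard-time date in Mesin, February 19, 2024, is outside that window, so Mesin is on standard time at UTC−09:00.
01:00 UTC − 9h = 16:00 Mesin (rolling into the previous day, 19 February 2024).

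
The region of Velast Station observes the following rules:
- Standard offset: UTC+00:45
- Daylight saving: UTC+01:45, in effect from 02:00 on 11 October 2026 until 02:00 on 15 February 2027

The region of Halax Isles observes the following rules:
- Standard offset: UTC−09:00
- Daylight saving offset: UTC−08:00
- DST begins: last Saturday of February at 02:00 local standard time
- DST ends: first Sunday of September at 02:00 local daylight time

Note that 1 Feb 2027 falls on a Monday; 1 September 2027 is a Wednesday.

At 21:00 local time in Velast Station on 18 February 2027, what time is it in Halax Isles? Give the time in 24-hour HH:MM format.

18 February 2027 does not fall between 11 October 2026 and 15 February 2027, so daylight saving is not in effect and Velast Station is at UTC+00:45.
21:00 Velast Station − 0h45m = 20:15 UTC.
1 February 2027 is a Monday, so Saturdays fall on 6, 13, 20, 27; the last is February 27.
1 September 2027 is a Wednesday, so the first Sunday is September 5.
At the standard offset (UTC−09:00), 20:15 UTC − 9h = 11:15 Halax Isles standard time.
The standard-time date in Halax Isles, 18 February 2027, does not fall between 27 February and 5 September, so daylight saving is not in effect and Halax Isles is at UTC−09:00.
20:15 UTC − 9h = 11:15 Halax Isles.

11:15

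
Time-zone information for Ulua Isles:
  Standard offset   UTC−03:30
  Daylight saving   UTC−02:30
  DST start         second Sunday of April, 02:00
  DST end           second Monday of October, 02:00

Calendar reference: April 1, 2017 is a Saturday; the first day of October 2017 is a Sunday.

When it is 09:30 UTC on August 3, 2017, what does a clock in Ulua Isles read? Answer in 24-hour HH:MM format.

07:00

1 April 2017 is a Saturday, so the first Sunday is April 2 and the second is April 9.
1 October 2017 is a Sunday, so the first Monday is October 2 and the second is October 9.
At the standard offset (UTC−03:30), 09:30 UTC − 3h30m = 06:00 Ulua Isles standard time.
Daylight saving runs 9 April – 9 October; the standard-time date in Ulua Isles, August 3, 2017, is inside that window, so Ulua Isles is at UTC−02:30.
09:30 UTC − 2h30m = 07:00 local.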